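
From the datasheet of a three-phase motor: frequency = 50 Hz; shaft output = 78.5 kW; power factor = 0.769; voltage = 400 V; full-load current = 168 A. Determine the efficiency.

P_out = 78.5 kW = 78500 W
P_in = √3·V_L·I_L·cosφ = 1.732 × 400 × 168 × 0.769 = 89504 W
η = P_out / P_in = 78500 / 89504 = 0.877 = 87.7%

87.7 %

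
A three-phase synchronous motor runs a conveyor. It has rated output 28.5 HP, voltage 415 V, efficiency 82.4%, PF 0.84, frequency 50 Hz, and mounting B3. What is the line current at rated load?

42.7 A

P_out = 28.5 × 746 = 21261 W
P_in = P_out / η = 21261 / 0.824 = 25802 W
I_L = P_in / (√3·V_L·cosφ) = 25802 / (1.732 × 415 × 0.84) = 42.7 A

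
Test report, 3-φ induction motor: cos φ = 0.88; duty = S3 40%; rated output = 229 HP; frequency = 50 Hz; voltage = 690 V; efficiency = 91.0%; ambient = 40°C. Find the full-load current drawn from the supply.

P_out = 229 × 746 = 170834 W
P_in = P_out / η = 170834 / 0.910 = 187730 W
I_L = P_in / (√3·V_L·cosφ) = 187730 / (1.732 × 690 × 0.88) = 179 A

179 A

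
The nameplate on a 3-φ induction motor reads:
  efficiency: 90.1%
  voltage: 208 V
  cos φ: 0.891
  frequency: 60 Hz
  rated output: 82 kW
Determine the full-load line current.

284 A

P_out = 82 kW = 82000 W
P_in = P_out / η = 82000 / 0.901 = 91010 W
I_L = P_in / (√3·V_L·cosφ) = 91010 / (1.732 × 208 × 0.891) = 284 A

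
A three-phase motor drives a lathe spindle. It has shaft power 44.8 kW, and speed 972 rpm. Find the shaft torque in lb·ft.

ω = 2π × 972/60 = 101.8 rad/s
τ = P/ω = 44800/101.8 = 440.1 N·m
In lb·ft: 440.1/1.356 = 325 lb·ft

325 lb·ft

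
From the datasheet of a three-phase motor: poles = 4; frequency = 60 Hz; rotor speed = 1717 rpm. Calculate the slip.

n_s = 120f/p = 120×60/4 = 1800 rpm
s = (n_s − n)/n_s = (1800 − 1717)/1800 = 0.0461

4.61 %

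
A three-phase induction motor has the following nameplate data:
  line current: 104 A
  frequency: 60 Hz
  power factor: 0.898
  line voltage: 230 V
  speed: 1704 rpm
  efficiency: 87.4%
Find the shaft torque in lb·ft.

P_in = √3·V·I·cosφ = 1.732 × 230 × 104 × 0.898 = 37204 W
P_out = η·P_in = 0.874 × 37204 = 32516 W
n = 1704 rpm
ω = 2π×1704/60 = 178.4 rad/s
τ = P_out/ω = 32516/178.4 = 182.3 N·m
In lb·ft: 182.3/1.356 = 134 lb·ft

134 lb·ft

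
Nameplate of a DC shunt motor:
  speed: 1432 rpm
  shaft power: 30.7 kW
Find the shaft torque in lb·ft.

ω = 2π × 1432/60 = 150 rad/s
τ = P/ω = 30700/150 = 204.7 N·m
In lb·ft: 204.7/1.356 = 151 lb·ft

151 lb·ft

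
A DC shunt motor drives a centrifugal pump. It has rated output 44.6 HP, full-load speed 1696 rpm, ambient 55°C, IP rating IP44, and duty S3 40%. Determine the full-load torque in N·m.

P_out = 44.6 × 746 = 33272 W
ω = 2π × 1696/60 = 177.6 rad/s
τ = P_out/ω = 33272/177.6 = 187 N·m

187 N·m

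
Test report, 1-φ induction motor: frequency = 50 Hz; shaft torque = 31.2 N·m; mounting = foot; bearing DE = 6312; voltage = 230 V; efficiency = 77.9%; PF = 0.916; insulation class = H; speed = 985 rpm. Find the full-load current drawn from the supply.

ω = 2π×985/60 = 103.1 rad/s; P_out = τω = 31.2 × 103.1 = 3217 W
P_in = P_out / η = 3217 / 0.779 = 4130 W
I = P_in / (V·cosφ) = 4130 / (230 × 0.916) = 19.6 A

19.6 A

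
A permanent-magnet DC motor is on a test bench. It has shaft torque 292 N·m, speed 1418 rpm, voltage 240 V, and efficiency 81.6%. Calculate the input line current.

ω = 2π×1418/60 = 148.5 rad/s; P_out = τω = 292 × 148.5 = 43362 W
P_in = P_out / η = 43362 / 0.816 = 53140 W
I = P_in / V = 53140 / 240 = 221 A

221 A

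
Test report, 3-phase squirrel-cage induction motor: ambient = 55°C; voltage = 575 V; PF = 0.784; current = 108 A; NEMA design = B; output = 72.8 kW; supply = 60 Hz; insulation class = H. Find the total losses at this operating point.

P_in = √3·V·I·cosφ = 1.732×575×108×0.784 = 84325 W
P_out = 72800 W
Losses = P_in − P_out = 84325 − 72800 = 11525 W

11.5 kW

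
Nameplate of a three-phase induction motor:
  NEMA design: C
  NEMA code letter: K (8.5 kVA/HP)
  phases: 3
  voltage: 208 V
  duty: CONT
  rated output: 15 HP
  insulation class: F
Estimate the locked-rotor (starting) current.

S_LR = 8.5 × 15 = 127.5 kVA
I_LR = S_LR/(√3·V_L) = 127500/(1.732×208) = 354 A

354 A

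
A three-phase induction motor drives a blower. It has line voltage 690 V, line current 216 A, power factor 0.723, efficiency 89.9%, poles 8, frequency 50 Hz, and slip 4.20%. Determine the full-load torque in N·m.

2230 N·m

P_in = √3·V·I·cosφ = 1.732 × 690 × 216 × 0.723 = 186633 W
P_out = η·P_in = 0.899 × 186633 = 167783 W
n_s = 120×50/8 = 750 rpm; n = 750×(1−0.042) = 719 rpm
ω = 2π×719/60 = 75.29 rad/s
τ = P_out/ω = 167783/75.29 = 2230 N·m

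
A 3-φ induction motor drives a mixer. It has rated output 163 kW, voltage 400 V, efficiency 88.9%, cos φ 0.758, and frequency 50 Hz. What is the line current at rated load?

349 A

P_out = 163 kW = 163000 W
P_in = P_out / η = 163000 / 0.889 = 183352 W
I_L = P_in / (√3·V_L·cosφ) = 183352 / (1.732 × 400 × 0.758) = 349 A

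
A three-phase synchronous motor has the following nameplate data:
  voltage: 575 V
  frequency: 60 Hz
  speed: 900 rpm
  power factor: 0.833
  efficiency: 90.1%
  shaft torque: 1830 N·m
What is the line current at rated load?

ω = 2π×900/60 = 94.25 rad/s; P_out = τω = 1830 × 94.25 = 172478 W
P_in = P_out / η = 172478 / 0.901 = 191430 W
I_L = P_in / (√3·V_L·cosφ) = 191430 / (1.732 × 575 × 0.833) = 231 A

231 A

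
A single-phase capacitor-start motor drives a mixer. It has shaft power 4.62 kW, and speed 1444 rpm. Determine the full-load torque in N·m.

30.6 N·m

ω = 2π × 1444/60 = 151.2 rad/s
τ = P/ω = 4620/151.2 = 30.6 N·m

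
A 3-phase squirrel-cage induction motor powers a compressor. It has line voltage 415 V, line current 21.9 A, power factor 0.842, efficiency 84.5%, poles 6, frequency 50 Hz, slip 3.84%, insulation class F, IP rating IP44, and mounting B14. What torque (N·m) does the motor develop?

111 N·m

P_in = √3·V·I·cosφ = 1.732 × 415 × 21.9 × 0.842 = 13254 W
P_out = η·P_in = 0.845 × 13254 = 11200 W
n_s = 120×50/6 = 1000 rpm; n = 1000×(1−0.0384) = 962 rpm
ω = 2π×962/60 = 100.7 rad/s
τ = P_out/ω = 11200/100.7 = 111 N·m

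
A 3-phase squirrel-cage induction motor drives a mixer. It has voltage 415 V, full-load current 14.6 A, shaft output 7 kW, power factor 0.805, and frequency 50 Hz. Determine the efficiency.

82.9 %

P_out = 7 kW = 7000 W
P_in = √3·V_L·I_L·cosφ = 1.732 × 415 × 14.6 × 0.805 = 8448 W
η = P_out / P_in = 7000 / 8448 = 0.829 = 82.9%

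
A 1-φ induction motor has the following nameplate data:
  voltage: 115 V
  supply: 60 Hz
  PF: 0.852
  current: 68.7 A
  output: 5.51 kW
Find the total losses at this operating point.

P_in = V·I·cosφ = 115×68.7×0.852 = 6731 W
P_out = 5510 W
Losses = P_in − P_out = 6731 − 5510 = 1221 W

1220 W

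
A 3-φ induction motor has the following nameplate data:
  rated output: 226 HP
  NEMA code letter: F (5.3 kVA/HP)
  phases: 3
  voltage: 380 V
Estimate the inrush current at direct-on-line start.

1820 A

S_LR = 5.3 × 226 = 1197.8 kVA
I_LR = S_LR/(√3·V_L) = 1197800/(1.732×380) = 1820 A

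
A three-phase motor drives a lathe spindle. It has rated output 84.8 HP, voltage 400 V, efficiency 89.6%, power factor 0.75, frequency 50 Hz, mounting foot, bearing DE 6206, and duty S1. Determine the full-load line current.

P_out = 84.8 × 746 = 63261 W
P_in = P_out / η = 63261 / 0.896 = 70604 W
I_L = P_in / (√3·V_L·cosφ) = 70604 / (1.732 × 400 × 0.75) = 136 A

136 A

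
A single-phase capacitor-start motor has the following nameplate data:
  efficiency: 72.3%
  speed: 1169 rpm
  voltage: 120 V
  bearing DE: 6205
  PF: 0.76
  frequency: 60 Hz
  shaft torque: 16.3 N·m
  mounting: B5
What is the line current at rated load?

30.3 A

ω = 2π×1169/60 = 122.4 rad/s; P_out = τω = 16.3 × 122.4 = 1995 W
P_in = P_out / η = 1995 / 0.723 = 2759 W
I = P_in / (V·cosφ) = 2759 / (120 × 0.76) = 30.3 A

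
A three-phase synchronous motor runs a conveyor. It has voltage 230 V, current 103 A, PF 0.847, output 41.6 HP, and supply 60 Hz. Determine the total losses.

P_in = √3·V·I·cosφ = 1.732×230×103×0.847 = 34753 W
P_out = 41.6×746 = 31034 W
Losses = P_in − P_out = 34753 − 31034 = 3719 W

3.72 kW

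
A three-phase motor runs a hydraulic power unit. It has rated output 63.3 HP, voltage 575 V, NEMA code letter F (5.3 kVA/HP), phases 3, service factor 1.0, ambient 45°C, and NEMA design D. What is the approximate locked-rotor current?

337 A

S_LR = 5.3 × 63.3 = 335.49 kVA
I_LR = S_LR/(√3·V_L) = 335490/(1.732×575) = 337 A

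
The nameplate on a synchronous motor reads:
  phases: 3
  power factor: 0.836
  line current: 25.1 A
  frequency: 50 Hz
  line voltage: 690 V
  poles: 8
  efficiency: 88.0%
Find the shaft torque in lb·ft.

207 lb·ft

P_in = √3·V·I·cosφ = 1.732 × 690 × 25.1 × 0.836 = 25077 W
P_out = η·P_in = 0.88 × 25077 = 22068 W
n = n_s = 120×50/8 = 750 rpm (synchronous)
ω = 2π×750/60 = 78.54 rad/s
τ = P_out/ω = 22068/78.54 = 281 N·m
In lb·ft: 281/1.356 = 207 lb·ft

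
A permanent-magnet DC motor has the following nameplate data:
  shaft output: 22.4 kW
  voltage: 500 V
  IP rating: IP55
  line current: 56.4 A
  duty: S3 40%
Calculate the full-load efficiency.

P_out = 22.4 kW = 22400 W
P_in = V·I = 500 × 56.4 = 28200 W
η = P_out / P_in = 22400 / 28200 = 0.794 = 79.4%

79.4 %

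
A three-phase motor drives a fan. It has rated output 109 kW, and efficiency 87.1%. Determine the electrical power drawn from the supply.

125 kW

P_out = 109000 W
P_in = P_out/η = 109000/0.871 = 125144 W = 125 kW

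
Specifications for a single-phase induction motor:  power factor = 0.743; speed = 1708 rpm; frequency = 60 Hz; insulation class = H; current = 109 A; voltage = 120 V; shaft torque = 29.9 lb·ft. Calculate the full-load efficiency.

74.6 %

τ = 29.9 lb·ft × 1.356 = 40.54 N·m
ω = 2π × 1708/60 = 178.9 rad/s; P_out = τω = 40.54 × 178.9 = 7253 W
P_in = V·I·cosφ = 120 × 109 × 0.743 = 9718 W
η = P_out / P_in = 7253 / 9718 = 0.746 = 74.6%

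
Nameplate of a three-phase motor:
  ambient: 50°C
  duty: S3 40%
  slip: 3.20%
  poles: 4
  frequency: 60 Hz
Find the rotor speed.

1742 rpm

n_s = 120f/p = 120×60/4 = 1800 rpm
n = n_s(1 − s) = 1800 × (1 − 0.032) = 1742 rpm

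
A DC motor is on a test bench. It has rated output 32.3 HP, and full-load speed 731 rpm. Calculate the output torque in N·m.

315 N·m

P_out = 32.3 × 746 = 24096 W
ω = 2π × 731/60 = 76.55 rad/s
τ = P_out/ω = 24096/76.55 = 315 N·m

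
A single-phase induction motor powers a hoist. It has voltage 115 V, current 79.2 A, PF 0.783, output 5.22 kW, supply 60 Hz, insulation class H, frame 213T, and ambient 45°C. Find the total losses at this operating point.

P_in = V·I·cosφ = 115×79.2×0.783 = 7132 W
P_out = 5220 W
Losses = P_in − P_out = 7132 − 5220 = 1912 W

1910 W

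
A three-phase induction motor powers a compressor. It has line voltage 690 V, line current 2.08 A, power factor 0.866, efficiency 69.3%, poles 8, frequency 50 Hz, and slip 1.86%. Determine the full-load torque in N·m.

19.4 N·m

P_in = √3·V·I·cosφ = 1.732 × 690 × 2.08 × 0.866 = 2153 W
P_out = η·P_in = 0.693 × 2153 = 1492 W
n_s = 120×50/8 = 750 rpm; n = 750×(1−0.0186) = 736 rpm
ω = 2π×736/60 = 77.07 rad/s
τ = P_out/ω = 1492/77.07 = 19.4 N·m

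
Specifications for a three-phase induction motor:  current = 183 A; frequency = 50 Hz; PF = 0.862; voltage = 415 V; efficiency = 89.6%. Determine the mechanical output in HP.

P_in = √3·V·I·cosφ = 1.732 × 415 × 183 × 0.862 = 113385 W
P_out = η·P_in = 0.896 × 113385 = 101593 W
= 101593/746 = 136 HP

136 HP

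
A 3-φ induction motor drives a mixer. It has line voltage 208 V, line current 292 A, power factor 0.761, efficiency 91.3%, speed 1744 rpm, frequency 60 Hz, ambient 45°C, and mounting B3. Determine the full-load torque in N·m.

P_in = √3·V·I·cosφ = 1.732 × 208 × 292 × 0.761 = 80053 W
P_out = η·P_in = 0.913 × 80053 = 73088 W
n = 1744 rpm
ω = 2π×1744/60 = 182.6 rad/s
τ = P_out/ω = 73088/182.6 = 400 N·m

400 N·m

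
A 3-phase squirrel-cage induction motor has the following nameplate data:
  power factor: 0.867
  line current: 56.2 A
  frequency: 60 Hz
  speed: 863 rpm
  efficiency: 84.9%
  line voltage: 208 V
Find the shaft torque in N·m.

165 N·m

P_in = √3·V·I·cosφ = 1.732 × 208 × 56.2 × 0.867 = 17554 W
P_out = η·P_in = 0.849 × 17554 = 14903 W
n = 863 rpm
ω = 2π×863/60 = 90.37 rad/s
τ = P_out/ω = 14903/90.37 = 165 N·m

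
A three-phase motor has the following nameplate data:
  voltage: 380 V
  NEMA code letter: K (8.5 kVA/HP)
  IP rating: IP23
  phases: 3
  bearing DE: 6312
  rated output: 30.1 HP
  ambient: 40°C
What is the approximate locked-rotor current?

S_LR = 8.5 × 30.1 = 255.85 kVA
I_LR = S_LR/(√3·V_L) = 255850/(1.732×380) = 389 A

389 A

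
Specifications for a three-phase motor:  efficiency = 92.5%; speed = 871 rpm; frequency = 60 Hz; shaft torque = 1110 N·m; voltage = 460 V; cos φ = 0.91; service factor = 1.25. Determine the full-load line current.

151 A

ω = 2π×871/60 = 91.21 rad/s; P_out = τω = 1110 × 91.21 = 101243 W
P_in = P_out / η = 101243 / 0.925 = 109452 W
I_L = P_in / (√3·V_L·cosφ) = 109452 / (1.732 × 460 × 0.91) = 151 A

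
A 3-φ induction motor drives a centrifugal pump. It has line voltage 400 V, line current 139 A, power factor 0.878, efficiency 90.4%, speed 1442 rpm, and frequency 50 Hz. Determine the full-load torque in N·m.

P_in = √3·V·I·cosφ = 1.732 × 400 × 139 × 0.878 = 84551 W
P_out = η·P_in = 0.904 × 84551 = 76434 W
n = 1442 rpm
ω = 2π×1442/60 = 151 rad/s
τ = P_out/ω = 76434/151 = 506 N·m

506 N·m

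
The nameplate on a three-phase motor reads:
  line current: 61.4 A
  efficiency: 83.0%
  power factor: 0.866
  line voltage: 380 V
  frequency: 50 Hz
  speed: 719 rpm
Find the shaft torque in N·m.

P_in = √3·V·I·cosφ = 1.732 × 380 × 61.4 × 0.866 = 34996 W
P_out = η·P_in = 0.83 × 34996 = 29047 W
n = 719 rpm
ω = 2π×719/60 = 75.29 rad/s
τ = P_out/ω = 29047/75.29 = 386 N·m

386 N·m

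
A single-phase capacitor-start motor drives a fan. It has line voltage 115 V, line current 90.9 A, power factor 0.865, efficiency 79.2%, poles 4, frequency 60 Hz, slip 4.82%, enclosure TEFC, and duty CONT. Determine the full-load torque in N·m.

39.9 N·m

P_in = V·I·cosφ = 115 × 90.9 × 0.865 = 9042 W
P_out = η·P_in = 0.792 × 9042 = 7161 W
n_s = 120×60/4 = 1800 rpm; n = 1800×(1−0.0482) = 1713 rpm
ω = 2π×1713/60 = 179.4 rad/s
τ = P_out/ω = 7161/179.4 = 39.9 N·m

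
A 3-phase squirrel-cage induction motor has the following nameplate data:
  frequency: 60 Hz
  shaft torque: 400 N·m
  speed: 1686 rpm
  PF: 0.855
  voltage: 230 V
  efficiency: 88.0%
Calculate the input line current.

ω = 2π×1686/60 = 176.6 rad/s; P_out = τω = 400 × 176.6 = 70640 W
P_in = P_out / η = 70640 / 0.880 = 80273 W
I_L = P_in / (√3·V_L·cosφ) = 80273 / (1.732 × 230 × 0.855) = 236 A

236 A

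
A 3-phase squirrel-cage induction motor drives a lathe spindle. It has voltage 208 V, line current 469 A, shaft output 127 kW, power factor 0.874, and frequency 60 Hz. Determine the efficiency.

86.0 %

P_out = 127 kW = 127000 W
P_in = √3·V_L·I_L·cosφ = 1.732 × 208 × 469 × 0.874 = 147671 W
η = P_out / P_in = 127000 / 147671 = 0.860 = 86.0%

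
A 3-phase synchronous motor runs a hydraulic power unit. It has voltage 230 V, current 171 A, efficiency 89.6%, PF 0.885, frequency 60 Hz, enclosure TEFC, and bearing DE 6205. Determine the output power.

P_in = √3·V·I·cosφ = 1.732 × 230 × 171 × 0.885 = 60286 W
P_out = η·P_in = 0.896 × 60286 = 54016 W

54 kW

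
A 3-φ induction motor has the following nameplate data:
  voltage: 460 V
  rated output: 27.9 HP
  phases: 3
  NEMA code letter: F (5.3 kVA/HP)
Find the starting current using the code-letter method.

186 A

S_LR = 5.3 × 27.9 = 147.87 kVA
I_LR = S_LR/(√3·V_L) = 147870/(1.732×460) = 186 A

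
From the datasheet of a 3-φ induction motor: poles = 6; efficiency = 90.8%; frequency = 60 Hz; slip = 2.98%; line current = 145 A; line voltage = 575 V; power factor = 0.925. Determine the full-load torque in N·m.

P_in = √3·V·I·cosφ = 1.732 × 575 × 145 × 0.925 = 133575 W
P_out = η·P_in = 0.908 × 133575 = 121286 W
n_s = 120×60/6 = 1200 rpm; n = 1200×(1−0.0298) = 1164 rpm
ω = 2π×1164/60 = 121.9 rad/s
τ = P_out/ω = 121286/121.9 = 995 N·m

995 N·m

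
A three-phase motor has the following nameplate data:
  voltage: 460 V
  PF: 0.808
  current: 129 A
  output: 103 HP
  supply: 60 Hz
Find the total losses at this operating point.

P_in = √3·V·I·cosφ = 1.732×460×129×0.808 = 83044 W
P_out = 103×746 = 76838 W
Losses = P_in − P_out = 83044 − 76838 = 6206 W

6210 W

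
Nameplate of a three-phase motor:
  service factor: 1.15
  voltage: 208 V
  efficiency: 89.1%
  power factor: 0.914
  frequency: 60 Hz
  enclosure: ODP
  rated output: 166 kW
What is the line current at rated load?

P_out = 166 kW = 166000 W
P_in = P_out / η = 166000 / 0.891 = 186308 W
I_L = P_in / (√3·V_L·cosφ) = 186308 / (1.732 × 208 × 0.914) = 566 A

566 A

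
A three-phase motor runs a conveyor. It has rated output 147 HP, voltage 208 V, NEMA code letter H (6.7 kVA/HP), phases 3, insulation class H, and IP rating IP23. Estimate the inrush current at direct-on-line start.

S_LR = 6.7 × 147 = 984.9 kVA
I_LR = S_LR/(√3·V_L) = 984900/(1.732×208) = 2730 A

2730 A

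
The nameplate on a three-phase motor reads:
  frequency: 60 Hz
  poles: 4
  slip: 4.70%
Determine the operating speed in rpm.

n_s = 120f/p = 120×60/4 = 1800 rpm
n = n_s(1 − s) = 1800 × (1 − 0.047) = 1715 rpm

1715 rpm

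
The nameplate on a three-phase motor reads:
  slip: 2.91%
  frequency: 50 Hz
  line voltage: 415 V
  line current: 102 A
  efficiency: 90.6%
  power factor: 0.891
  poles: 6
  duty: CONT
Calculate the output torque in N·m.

P_in = √3·V·I·cosφ = 1.732 × 415 × 102 × 0.891 = 65324 W
P_out = η·P_in = 0.906 × 65324 = 59184 W
n_s = 120×50/6 = 1000 rpm; n = 1000×(1−0.0291) = 971 rpm
ω = 2π×971/60 = 101.7 rad/s
τ = P_out/ω = 59184/101.7 = 582 N·m

582 N·m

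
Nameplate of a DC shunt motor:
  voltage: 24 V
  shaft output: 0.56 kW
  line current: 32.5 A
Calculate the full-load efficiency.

71.8 %

P_out = 0.56 kW = 560 W
P_in = V·I = 24 × 32.5 = 780 W
η = P_out / P_in = 560 / 780 = 0.718 = 71.8%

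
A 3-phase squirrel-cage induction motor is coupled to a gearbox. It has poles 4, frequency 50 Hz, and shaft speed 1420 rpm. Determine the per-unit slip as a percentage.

5.33 %

n_s = 120f/p = 120×50/4 = 1500 rpm
s = (n_s − n)/n_s = (1500 − 1420)/1500 = 0.0533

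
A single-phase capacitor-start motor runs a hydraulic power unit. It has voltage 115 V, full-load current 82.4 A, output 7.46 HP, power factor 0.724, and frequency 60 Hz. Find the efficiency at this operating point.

81.1 %

P_out = 7.46 × 746 = 5565 W
P_in = V·I·cosφ = 115 × 82.4 × 0.724 = 6861 W
η = P_out / P_in = 5565 / 6861 = 0.811 = 81.1%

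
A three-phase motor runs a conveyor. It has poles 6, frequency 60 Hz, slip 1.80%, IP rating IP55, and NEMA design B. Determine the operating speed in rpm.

n_s = 120f/p = 120×60/6 = 1200 rpm
n = n_s(1 − s) = 1200 × (1 − 0.018) = 1178 rpm

1178 rpm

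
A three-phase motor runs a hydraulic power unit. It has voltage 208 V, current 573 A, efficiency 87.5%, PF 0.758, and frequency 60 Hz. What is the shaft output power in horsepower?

184 HP

P_in = √3·V·I·cosφ = 1.732 × 208 × 573 × 0.758 = 156471 W
P_out = η·P_in = 0.875 × 156471 = 136912 W
= 136912/746 = 184 HP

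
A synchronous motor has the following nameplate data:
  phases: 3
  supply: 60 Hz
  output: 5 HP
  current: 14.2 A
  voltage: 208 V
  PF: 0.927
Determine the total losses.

P_in = √3·V·I·cosφ = 1.732×208×14.2×0.927 = 4742 W
P_out = 5×746 = 3730 W
Losses = P_in − P_out = 4742 − 3730 = 1012 W

1.01 kW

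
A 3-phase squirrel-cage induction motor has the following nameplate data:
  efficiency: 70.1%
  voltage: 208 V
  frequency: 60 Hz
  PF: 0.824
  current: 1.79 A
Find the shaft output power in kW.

P_in = √3·V·I·cosφ = 1.732 × 208 × 1.79 × 0.824 = 531 W
P_out = η·P_in = 0.701 × 531 = 372 W

0.372 kW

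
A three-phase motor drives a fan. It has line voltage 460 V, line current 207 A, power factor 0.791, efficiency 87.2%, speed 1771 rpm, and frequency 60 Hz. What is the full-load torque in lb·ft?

P_in = √3·V·I·cosφ = 1.732 × 460 × 207 × 0.791 = 130453 W
P_out = η·P_in = 0.872 × 130453 = 113755 W
n = 1771 rpm
ω = 2π×1771/60 = 185.5 rad/s
τ = P_out/ω = 113755/185.5 = 613.2 N·m
In lb·ft: 613.2/1.356 = 452 lb·ft

452 lb·ft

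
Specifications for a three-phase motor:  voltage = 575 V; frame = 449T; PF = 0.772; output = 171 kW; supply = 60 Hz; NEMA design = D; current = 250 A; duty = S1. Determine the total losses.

P_in = √3·V·I·cosφ = 1.732×575×250×0.772 = 192209 W
P_out = 171000 W
Losses = P_in − P_out = 192209 − 171000 = 21209 W

21200 W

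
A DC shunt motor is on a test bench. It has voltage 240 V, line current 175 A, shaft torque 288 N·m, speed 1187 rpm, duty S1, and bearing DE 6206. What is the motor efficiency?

85.2 %

ω = 2π × 1187/60 = 124.3 rad/s; P_out = τω = 288 × 124.3 = 35798 W
P_in = V·I = 240 × 175 = 42000 W
η = P_out / P_in = 35798 / 42000 = 0.852 = 85.2%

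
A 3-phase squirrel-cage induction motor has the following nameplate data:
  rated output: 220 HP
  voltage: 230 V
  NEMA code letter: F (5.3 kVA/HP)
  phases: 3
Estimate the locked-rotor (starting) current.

S_LR = 5.3 × 220 = 1166 kVA
I_LR = S_LR/(√3·V_L) = 1166000/(1.732×230) = 2930 A

2930 A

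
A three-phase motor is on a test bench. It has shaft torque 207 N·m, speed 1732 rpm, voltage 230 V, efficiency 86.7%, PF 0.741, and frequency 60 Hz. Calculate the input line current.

147 A

ω = 2π×1732/60 = 181.4 rad/s; P_out = τω = 207 × 181.4 = 37550 W
P_in = P_out / η = 37550 / 0.867 = 43310 W
I_L = P_in / (√3·V_L·cosφ) = 43310 / (1.732 × 230 × 0.741) = 147 A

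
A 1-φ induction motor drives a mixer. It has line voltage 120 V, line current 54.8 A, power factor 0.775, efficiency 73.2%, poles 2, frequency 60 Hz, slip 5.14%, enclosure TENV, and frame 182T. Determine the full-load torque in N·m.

10.4 N·m

P_in = V·I·cosφ = 120 × 54.8 × 0.775 = 5096 W
P_out = η·P_in = 0.732 × 5096 = 3730 W
n_s = 120×60/2 = 3600 rpm; n = 3600×(1−0.0514) = 3415 rpm
ω = 2π×3415/60 = 357.6 rad/s
τ = P_out/ω = 3730/357.6 = 10.4 N·m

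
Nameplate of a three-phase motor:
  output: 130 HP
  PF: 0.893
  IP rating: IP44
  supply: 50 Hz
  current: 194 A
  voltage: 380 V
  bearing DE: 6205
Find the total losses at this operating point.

P_in = √3·V·I·cosφ = 1.732×380×194×0.893 = 114021 W
P_out = 130×746 = 96980 W
Losses = P_in − P_out = 114021 − 96980 = 17041 W

17 kW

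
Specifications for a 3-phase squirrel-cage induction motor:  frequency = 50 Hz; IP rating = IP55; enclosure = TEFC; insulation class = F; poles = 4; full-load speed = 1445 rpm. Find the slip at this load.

n_s = 120f/p = 120×50/4 = 1500 rpm
s = (n_s − n)/n_s = (1500 − 1445)/1500 = 0.0367

3.67 %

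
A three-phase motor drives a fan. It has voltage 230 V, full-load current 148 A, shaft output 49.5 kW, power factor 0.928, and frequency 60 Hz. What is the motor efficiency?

P_out = 49.5 kW = 49500 W
P_in = √3·V_L·I_L·cosφ = 1.732 × 230 × 148 × 0.928 = 54712 W
η = P_out / P_in = 49500 / 54712 = 0.905 = 90.5%

90.5 %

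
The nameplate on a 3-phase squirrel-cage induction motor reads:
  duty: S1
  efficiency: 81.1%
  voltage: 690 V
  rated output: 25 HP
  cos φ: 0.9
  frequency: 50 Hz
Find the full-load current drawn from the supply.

P_out = 25 × 746 = 18650 W
P_in = P_out / η = 18650 / 0.811 = 22996 W
I_L = P_in / (√3·V_L·cosφ) = 22996 / (1.732 × 690 × 0.9) = 21.4 A

21.4 A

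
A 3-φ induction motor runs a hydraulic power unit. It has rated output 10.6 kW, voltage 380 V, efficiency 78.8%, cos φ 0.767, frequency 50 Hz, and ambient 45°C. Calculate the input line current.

26.6 A

P_out = 10.6 kW = 10600 W
P_in = P_out / η = 10600 / 0.788 = 13452 W
I_L = P_in / (√3·V_L·cosφ) = 13452 / (1.732 × 380 × 0.767) = 26.6 A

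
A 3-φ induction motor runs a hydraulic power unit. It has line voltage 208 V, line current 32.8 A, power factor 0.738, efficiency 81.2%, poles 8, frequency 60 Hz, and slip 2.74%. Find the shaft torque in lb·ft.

57 lb·ft

P_in = √3·V·I·cosφ = 1.732 × 208 × 32.8 × 0.738 = 8721 W
P_out = η·P_in = 0.812 × 8721 = 7081 W
n_s = 120×60/8 = 900 rpm; n = 900×(1−0.0274) = 875 rpm
ω = 2π×875/60 = 91.63 rad/s
τ = P_out/ω = 7081/91.63 = 77.28 N·m
In lb·ft: 77.28/1.356 = 57 lb·ft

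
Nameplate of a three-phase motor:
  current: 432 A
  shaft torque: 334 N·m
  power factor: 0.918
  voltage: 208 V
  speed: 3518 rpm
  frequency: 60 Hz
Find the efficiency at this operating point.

ω = 2π × 3518/60 = 368.4 rad/s; P_out = τω = 334 × 368.4 = 123046 W
P_in = √3·V_L·I_L·cosφ = 1.732 × 208 × 432 × 0.918 = 142869 W
η = P_out / P_in = 123046 / 142869 = 0.861 = 86.1%

86.1 %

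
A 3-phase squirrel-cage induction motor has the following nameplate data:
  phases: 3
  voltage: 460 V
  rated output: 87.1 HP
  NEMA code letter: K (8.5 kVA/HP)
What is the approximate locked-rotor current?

929 A

S_LR = 8.5 × 87.1 = 740.35 kVA
I_LR = S_LR/(√3·V_L) = 740350/(1.732×460) = 929 A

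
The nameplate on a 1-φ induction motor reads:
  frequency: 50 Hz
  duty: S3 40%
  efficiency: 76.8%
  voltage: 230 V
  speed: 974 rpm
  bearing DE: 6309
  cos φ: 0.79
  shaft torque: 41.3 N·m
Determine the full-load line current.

30.2 A

ω = 2π×974/60 = 102 rad/s; P_out = τω = 41.3 × 102 = 4213 W
P_in = P_out / η = 4213 / 0.768 = 5486 W
I = P_in / (V·cosφ) = 5486 / (230 × 0.79) = 30.2 A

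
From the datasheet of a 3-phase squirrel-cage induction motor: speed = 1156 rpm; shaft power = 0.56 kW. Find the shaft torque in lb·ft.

3.41 lb·ft

ω = 2π × 1156/60 = 121.1 rad/s
τ = P/ω = 560/121.1 = 4.624 N·m
In lb·ft: 4.624/1.356 = 3.41 lb·ft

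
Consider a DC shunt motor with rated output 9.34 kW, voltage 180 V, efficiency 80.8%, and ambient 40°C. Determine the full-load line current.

P_out = 9.34 kW = 9340 W
P_in = P_out / η = 9340 / 0.808 = 11559 W
I = P_in / V = 11559 / 180 = 64.2 A

64.2 A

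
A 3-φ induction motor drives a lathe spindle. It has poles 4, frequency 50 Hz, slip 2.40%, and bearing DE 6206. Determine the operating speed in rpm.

n_s = 120f/p = 120×50/4 = 1500 rpm
n = n_s(1 − s) = 1500 × (1 − 0.024) = 1464 rpm

1464 rpm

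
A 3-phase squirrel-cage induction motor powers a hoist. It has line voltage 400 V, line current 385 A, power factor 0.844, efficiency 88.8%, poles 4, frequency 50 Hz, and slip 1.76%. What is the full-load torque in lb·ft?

955 lb·ft

P_in = √3·V·I·cosφ = 1.732 × 400 × 385 × 0.844 = 225118 W
P_out = η·P_in = 0.888 × 225118 = 199905 W
n_s = 120×50/4 = 1500 rpm; n = 1500×(1−0.0176) = 1474 rpm
ω = 2π×1474/60 = 154.4 rad/s
τ = P_out/ω = 199905/154.4 = 1295 N·m
In lb·ft: 1295/1.356 = 955 lb·ft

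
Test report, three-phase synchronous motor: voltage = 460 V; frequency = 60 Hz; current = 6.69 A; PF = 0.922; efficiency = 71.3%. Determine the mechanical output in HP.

4.7 HP

P_in = √3·V·I·cosφ = 1.732 × 460 × 6.69 × 0.922 = 4914 W
P_out = η·P_in = 0.713 × 4914 = 3504 W
= 3504/746 = 4.7 HP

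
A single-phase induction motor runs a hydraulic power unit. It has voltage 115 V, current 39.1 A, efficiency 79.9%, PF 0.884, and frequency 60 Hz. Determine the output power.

P_in = V·I·cosφ = 115 × 39.1 × 0.884 = 3975 W
P_out = η·P_in = 0.799 × 3975 = 3176 W

3.18 kW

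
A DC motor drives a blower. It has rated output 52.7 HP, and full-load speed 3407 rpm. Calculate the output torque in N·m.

110 N·m

P_out = 52.7 × 746 = 39314 W
ω = 2π × 3407/60 = 356.8 rad/s
τ = P_out/ω = 39314/356.8 = 110 N·m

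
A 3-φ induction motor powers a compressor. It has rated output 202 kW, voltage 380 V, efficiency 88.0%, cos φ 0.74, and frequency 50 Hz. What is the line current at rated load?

P_out = 202 kW = 202000 W
P_in = P_out / η = 202000 / 0.880 = 229545 W
I_L = P_in / (√3·V_L·cosφ) = 229545 / (1.732 × 380 × 0.74) = 471 A

471 A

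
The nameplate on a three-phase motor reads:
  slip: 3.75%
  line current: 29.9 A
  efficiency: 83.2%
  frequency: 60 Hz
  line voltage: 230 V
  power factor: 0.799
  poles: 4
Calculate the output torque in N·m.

P_in = √3·V·I·cosφ = 1.732 × 230 × 29.9 × 0.799 = 9517 W
P_out = η·P_in = 0.832 × 9517 = 7918 W
n_s = 120×60/4 = 1800 rpm; n = 1800×(1−0.0375) = 1733 rpm
ω = 2π×1733/60 = 181.5 rad/s
τ = P_out/ω = 7918/181.5 = 43.6 N·m

43.6 N·m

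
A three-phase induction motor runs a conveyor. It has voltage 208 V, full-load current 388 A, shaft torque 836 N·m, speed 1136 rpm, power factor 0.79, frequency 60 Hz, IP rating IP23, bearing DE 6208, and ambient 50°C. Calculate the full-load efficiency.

90.1 %

ω = 2π × 1136/60 = 119 rad/s; P_out = τω = 836 × 119 = 99484 W
P_in = √3·V_L·I_L·cosφ = 1.732 × 208 × 388 × 0.79 = 110426 W
η = P_out / P_in = 99484 / 110426 = 0.901 = 90.1%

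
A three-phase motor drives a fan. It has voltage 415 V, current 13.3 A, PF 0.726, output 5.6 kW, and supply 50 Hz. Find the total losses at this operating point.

1340 W

P_in = √3·V·I·cosφ = 1.732×415×13.3×0.726 = 6940 W
P_out = 5600 W
Losses = P_in − P_out = 6940 − 5600 = 1340 W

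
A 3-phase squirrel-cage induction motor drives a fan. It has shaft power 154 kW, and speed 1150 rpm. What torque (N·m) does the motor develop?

ω = 2π × 1150/60 = 120.4 rad/s
τ = P/ω = 154000/120.4 = 1280 N·m

1280 N·m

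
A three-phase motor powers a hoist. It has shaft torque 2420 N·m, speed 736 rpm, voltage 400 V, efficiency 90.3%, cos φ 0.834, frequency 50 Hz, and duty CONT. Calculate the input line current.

ω = 2π×736/60 = 77.07 rad/s; P_out = τω = 2420 × 77.07 = 186509 W
P_in = P_out / η = 186509 / 0.903 = 206544 W
I_L = P_in / (√3·V_L·cosφ) = 206544 / (1.732 × 400 × 0.834) = 357 A

357 A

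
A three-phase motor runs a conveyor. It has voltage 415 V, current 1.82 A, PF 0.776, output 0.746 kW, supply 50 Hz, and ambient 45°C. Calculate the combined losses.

P_in = √3·V·I·cosφ = 1.732×415×1.82×0.776 = 1015 W
P_out = 746 W
Losses = P_in − P_out = 1015 − 746 = 269 W

269 W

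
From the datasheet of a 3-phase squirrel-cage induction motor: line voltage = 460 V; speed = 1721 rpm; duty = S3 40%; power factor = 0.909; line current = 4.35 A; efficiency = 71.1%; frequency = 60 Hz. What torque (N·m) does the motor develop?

12.4 N·m

P_in = √3·V·I·cosφ = 1.732 × 460 × 4.35 × 0.909 = 3150 W
P_out = η·P_in = 0.711 × 3150 = 2240 W
n = 1721 rpm
ω = 2π×1721/60 = 180.2 rad/s
τ = P_out/ω = 2240/180.2 = 12.4 N·m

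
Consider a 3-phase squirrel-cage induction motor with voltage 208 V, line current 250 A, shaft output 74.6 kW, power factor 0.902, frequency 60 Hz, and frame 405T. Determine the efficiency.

91.8 %

P_out = 74.6 kW = 74600 W
P_in = √3·V_L·I_L·cosφ = 1.732 × 208 × 250 × 0.902 = 81238 W
η = P_out / P_in = 74600 / 81238 = 0.918 = 91.8%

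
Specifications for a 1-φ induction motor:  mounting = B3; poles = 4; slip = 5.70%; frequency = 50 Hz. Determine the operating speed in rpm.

n_s = 120f/p = 120×50/4 = 1500 rpm
n = n_s(1 − s) = 1500 × (1 − 0.057) = 1414 rpm

1414 rpm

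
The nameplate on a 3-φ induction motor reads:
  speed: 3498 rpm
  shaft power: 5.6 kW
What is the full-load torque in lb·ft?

ω = 2π × 3498/60 = 366.3 rad/s
τ = P/ω = 5600/366.3 = 15.29 N·m
In lb·ft: 15.29/1.356 = 11.3 lb·ft

11.3 lb·ft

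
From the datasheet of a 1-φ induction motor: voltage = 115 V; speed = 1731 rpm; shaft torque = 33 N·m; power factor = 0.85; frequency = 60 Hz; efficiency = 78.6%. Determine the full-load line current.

77.9 A

ω = 2π×1731/60 = 181.3 rad/s; P_out = τω = 33 × 181.3 = 5983 W
P_in = P_out / η = 5983 / 0.786 = 7612 W
I = P_in / (V·cosφ) = 7612 / (115 × 0.85) = 77.9 A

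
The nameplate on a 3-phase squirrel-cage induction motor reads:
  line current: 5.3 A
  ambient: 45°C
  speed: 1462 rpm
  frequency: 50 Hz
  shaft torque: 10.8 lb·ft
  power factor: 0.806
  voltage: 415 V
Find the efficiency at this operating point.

73.0 %

τ = 10.8 lb·ft × 1.356 = 14.64 N·m
ω = 2π × 1462/60 = 153.1 rad/s; P_out = τω = 14.64 × 153.1 = 2241 W
P_in = √3·V_L·I_L·cosφ = 1.732 × 415 × 5.3 × 0.806 = 3070 W
η = P_out / P_in = 2241 / 3070 = 0.730 = 73.0%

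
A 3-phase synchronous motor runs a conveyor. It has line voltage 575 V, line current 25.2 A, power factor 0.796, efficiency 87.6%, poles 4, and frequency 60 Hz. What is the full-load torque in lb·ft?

68.5 lb·ft

P_in = √3·V·I·cosφ = 1.732 × 575 × 25.2 × 0.796 = 19977 W
P_out = η·P_in = 0.876 × 19977 = 17500 W
n = n_s = 120×60/4 = 1800 rpm (synchronous)
ω = 2π×1800/60 = 188.5 rad/s
τ = P_out/ω = 17500/188.5 = 92.84 N·m
In lb·ft: 92.84/1.356 = 68.5 lb·ft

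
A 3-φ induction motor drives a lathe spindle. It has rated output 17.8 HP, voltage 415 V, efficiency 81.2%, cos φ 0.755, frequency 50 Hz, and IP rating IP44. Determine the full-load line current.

P_out = 17.8 × 746 = 13279 W
P_in = P_out / η = 13279 / 0.812 = 16353 W
I_L = P_in / (√3·V_L·cosφ) = 16353 / (1.732 × 415 × 0.755) = 30.1 A

30.1 A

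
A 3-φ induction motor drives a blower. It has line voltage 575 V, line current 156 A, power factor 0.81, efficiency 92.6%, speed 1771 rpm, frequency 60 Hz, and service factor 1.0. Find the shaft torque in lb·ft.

463 lb·ft

P_in = √3·V·I·cosφ = 1.732 × 575 × 156 × 0.81 = 125842 W
P_out = η·P_in = 0.926 × 125842 = 116530 W
n = 1771 rpm
ω = 2π×1771/60 = 185.5 rad/s
τ = P_out/ω = 116530/185.5 = 628.2 N·m
In lb·ft: 628.2/1.356 = 463 lb·ft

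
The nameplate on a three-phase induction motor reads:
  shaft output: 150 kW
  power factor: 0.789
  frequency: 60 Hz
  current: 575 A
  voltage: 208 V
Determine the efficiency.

91.8 %

P_out = 150 kW = 150000 W
P_in = √3·V_L·I_L·cosφ = 1.732 × 208 × 575 × 0.789 = 163439 W
η = P_out / P_in = 150000 / 163439 = 0.918 = 91.8%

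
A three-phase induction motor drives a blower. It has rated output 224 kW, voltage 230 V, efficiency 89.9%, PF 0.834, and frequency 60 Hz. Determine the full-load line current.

P_out = 224 kW = 224000 W
P_in = P_out / η = 224000 / 0.899 = 249166 W
I_L = P_in / (√3·V_L·cosφ) = 249166 / (1.732 × 230 × 0.834) = 750 A

750 A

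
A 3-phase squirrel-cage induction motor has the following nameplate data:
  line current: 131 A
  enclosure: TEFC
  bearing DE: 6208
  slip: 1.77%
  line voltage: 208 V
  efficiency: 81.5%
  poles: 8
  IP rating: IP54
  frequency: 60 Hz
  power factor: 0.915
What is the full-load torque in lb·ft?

P_in = √3·V·I·cosφ = 1.732 × 208 × 131 × 0.915 = 43182 W
P_out = η·P_in = 0.815 × 43182 = 35193 W
n_s = 120×60/8 = 900 rpm; n = 900×(1−0.0177) = 884 rpm
ω = 2π×884/60 = 92.57 rad/s
τ = P_out/ω = 35193/92.57 = 380.2 N·m
In lb·ft: 380.2/1.356 = 280 lb·ft

280 lb·ft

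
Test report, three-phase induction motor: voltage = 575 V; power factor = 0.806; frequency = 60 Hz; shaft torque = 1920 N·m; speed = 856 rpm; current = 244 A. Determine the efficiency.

87.9 %

ω = 2π × 856/60 = 89.64 rad/s; P_out = τω = 1920 × 89.64 = 172109 W
P_in = √3·V_L·I_L·cosφ = 1.732 × 575 × 244 × 0.806 = 195858 W
η = P_out / P_in = 172109 / 195858 = 0.879 = 87.9%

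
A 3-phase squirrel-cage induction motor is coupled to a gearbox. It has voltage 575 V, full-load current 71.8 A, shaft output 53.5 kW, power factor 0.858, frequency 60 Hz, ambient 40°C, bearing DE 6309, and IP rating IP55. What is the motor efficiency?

P_out = 53.5 kW = 53500 W
P_in = √3·V_L·I_L·cosφ = 1.732 × 575 × 71.8 × 0.858 = 61352 W
η = P_out / P_in = 53500 / 61352 = 0.872 = 87.2%

87.2 %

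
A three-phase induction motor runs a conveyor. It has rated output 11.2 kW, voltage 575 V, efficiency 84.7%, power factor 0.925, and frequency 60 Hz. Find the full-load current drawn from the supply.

P_out = 11.2 kW = 11200 W
P_in = P_out / η = 11200 / 0.847 = 13223 W
I_L = P_in / (√3·V_L·cosφ) = 13223 / (1.732 × 575 × 0.925) = 14.4 A

14.4 A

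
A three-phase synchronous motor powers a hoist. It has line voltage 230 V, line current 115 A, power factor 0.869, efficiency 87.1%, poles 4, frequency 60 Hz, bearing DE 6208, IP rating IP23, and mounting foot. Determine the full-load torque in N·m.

184 N·m

P_in = √3·V·I·cosφ = 1.732 × 230 × 115 × 0.869 = 39810 W
P_out = η·P_in = 0.871 × 39810 = 34675 W
n = n_s = 120×60/4 = 1800 rpm (synchronous)
ω = 2π×1800/60 = 188.5 rad/s
τ = P_out/ω = 34675/188.5 = 184 N·m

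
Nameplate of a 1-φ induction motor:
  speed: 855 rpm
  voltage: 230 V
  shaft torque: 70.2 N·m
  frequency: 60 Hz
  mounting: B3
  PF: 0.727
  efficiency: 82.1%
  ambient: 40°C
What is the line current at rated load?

ω = 2π×855/60 = 89.54 rad/s; P_out = τω = 70.2 × 89.54 = 6286 W
P_in = P_out / η = 6286 / 0.821 = 7657 W
I = P_in / (V·cosφ) = 7657 / (230 × 0.727) = 45.8 A

45.8 A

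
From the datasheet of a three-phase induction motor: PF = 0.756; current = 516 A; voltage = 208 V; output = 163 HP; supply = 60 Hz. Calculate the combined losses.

P_in = √3·V·I·cosφ = 1.732×208×516×0.756 = 140534 W
P_out = 163×746 = 121598 W
Losses = P_in − P_out = 140534 − 121598 = 18936 W

18.9 kW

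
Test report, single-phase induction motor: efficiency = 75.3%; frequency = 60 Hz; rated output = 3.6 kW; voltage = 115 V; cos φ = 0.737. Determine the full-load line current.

56.4 A

P_out = 3.6 kW = 3600 W
P_in = P_out / η = 3600 / 0.753 = 4781 W
I = P_in / (V·cosφ) = 4781 / (115 × 0.737) = 56.4 A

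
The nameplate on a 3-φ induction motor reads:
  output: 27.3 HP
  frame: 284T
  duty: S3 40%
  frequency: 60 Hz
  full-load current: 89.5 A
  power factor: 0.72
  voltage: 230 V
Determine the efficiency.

79.3 %

P_out = 27.3 × 746 = 20366 W
P_in = √3·V_L·I_L·cosφ = 1.732 × 230 × 89.5 × 0.72 = 25670 W
η = P_out / P_in = 20366 / 25670 = 0.793 = 79.3%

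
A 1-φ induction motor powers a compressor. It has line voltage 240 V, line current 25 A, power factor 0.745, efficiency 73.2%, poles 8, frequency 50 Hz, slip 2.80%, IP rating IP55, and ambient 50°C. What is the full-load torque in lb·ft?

P_in = V·I·cosφ = 240 × 25 × 0.745 = 4470 W
P_out = η·P_in = 0.732 × 4470 = 3272 W
n_s = 120×50/8 = 750 rpm; n = 750×(1−0.028) = 729 rpm
ω = 2π×729/60 = 76.34 rad/s
τ = P_out/ω = 3272/76.34 = 42.86 N·m
In lb·ft: 42.86/1.356 = 31.6 lb·ft

31.6 lb·ft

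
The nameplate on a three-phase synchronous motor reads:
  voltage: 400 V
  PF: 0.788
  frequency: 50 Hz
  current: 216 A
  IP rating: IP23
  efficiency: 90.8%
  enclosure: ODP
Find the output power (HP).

144 HP

P_in = √3·V·I·cosφ = 1.732 × 400 × 216 × 0.788 = 117920 W
P_out = η·P_in = 0.908 × 117920 = 107071 W
= 107071/746 = 144 HP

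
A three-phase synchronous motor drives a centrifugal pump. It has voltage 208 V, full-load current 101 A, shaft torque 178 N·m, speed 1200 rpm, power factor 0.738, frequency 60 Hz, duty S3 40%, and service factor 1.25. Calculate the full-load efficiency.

83.3 %

ω = 2π × 1200/60 = 125.7 rad/s; P_out = τω = 178 × 125.7 = 22375 W
P_in = √3·V_L·I_L·cosφ = 1.732 × 208 × 101 × 0.738 = 26853 W
η = P_out / P_in = 22375 / 26853 = 0.833 = 83.3%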